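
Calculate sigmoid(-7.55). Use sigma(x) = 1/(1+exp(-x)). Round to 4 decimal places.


sigma(-7.55) = 1/(1+e^(7.55)) = 1/(1+1900.742731) = 1/1901.742731 = 0.0005.

0.0005


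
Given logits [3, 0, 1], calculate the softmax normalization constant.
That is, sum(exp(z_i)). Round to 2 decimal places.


Denom = e^3=20.0855 + e^0=1.0000 + e^1=2.7183. Sum = 23.8038, which rounds to 23.80.

23.80


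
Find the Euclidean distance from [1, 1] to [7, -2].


d = sqrt(sum of squared differences). (1-7)^2=36, (1--2)^2=9. Sum = 45.

sqrt(45)


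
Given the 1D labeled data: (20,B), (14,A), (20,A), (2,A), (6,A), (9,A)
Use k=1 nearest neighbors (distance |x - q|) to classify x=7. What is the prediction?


Distances: |20-7|=13, |14-7|=7, |20-7|=13, |2-7|=5, |6-7|=1, |9-7|=2. 1 nearest: (6,A). Counts: {'A': 1}. Majority class: A.

A


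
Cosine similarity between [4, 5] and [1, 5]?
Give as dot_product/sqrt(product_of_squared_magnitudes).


dot = 29. |a|^2 = 41, |b|^2 = 26. cos = 29/sqrt(1066).

29/sqrt(1066)


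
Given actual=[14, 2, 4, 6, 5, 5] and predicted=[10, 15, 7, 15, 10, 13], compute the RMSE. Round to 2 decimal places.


MSE = 60.6667. RMSE = sqrt(60.6667) = 7.79.

7.79


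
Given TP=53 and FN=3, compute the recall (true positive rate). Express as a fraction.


Recall = TP / (TP + FN) = 53 / 56 = 53/56.

53/56


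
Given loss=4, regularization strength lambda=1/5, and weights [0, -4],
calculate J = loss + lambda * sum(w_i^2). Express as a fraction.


L2 sq norm = sum(w^2) = 16. J = 4 + 1/5 * 16 = 36/5.

36/5


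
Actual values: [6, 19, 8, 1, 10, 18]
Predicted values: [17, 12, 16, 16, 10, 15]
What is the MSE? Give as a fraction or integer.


MSE = (1/6) * ((6-17)^2=121 + (19-12)^2=49 + (8-16)^2=64 + (1-16)^2=225 + (10-10)^2=0 + (18-15)^2=9). Sum = 468. MSE = 78.

78


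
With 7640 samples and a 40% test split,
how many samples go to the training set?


Test set = 7640 * 40% = 3056. Training set = 7640 - 3056 = 4584.

4584


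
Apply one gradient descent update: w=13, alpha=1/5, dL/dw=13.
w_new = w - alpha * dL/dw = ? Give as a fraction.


w_new = 13 - 1/5 * 13 = 13 - 13/5 = 52/5.

52/5


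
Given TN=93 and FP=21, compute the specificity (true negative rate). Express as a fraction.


Specificity = TN / (TN + FP) = 93 / 114 = 31/38.

31/38


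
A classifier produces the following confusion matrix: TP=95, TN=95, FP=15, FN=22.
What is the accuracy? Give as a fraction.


Accuracy = (TP + TN) / (TP + TN + FP + FN) = (95 + 95) / 227 = 190/227.

190/227


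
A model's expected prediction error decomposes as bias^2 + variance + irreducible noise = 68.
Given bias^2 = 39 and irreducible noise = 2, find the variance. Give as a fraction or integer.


Total error = bias^2 + variance + irreducible noise. So variance = 68 - 39 - 2 = 27.

27


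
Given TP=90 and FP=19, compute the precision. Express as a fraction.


Precision = TP / (TP + FP) = 90 / 109 = 90/109.

90/109


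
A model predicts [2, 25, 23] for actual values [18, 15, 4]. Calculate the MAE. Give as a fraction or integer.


MAE = (1/3) * (|18-2|=16 + |15-25|=10 + |4-23|=19). Sum = 45. MAE = 15.

15


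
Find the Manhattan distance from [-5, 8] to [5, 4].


d = sum of absolute differences: |-5-5|=10 + |8-4|=4 = 14.

14


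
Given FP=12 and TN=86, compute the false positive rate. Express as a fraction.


FPR = FP / (FP + TN) = 12 / 98 = 6/49.

6/49


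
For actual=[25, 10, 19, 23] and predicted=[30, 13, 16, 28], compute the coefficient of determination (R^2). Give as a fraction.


Mean(y) = 77/4. SS_res = 68. SS_tot = 531/4. R^2 = 1 - 68/(531/4) = 259/531.

259/531


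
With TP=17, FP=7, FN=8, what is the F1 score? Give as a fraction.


Precision = 17/24 = 17/24. Recall = 17/25 = 17/25. F1 = 2*P*R/(P+R) = 34/49.

34/49


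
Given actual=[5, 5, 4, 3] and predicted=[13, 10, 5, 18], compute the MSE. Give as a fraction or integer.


MSE = (1/4) * ((5-13)^2=64 + (5-10)^2=25 + (4-5)^2=1 + (3-18)^2=225). Sum = 315. MSE = 315/4.

315/4


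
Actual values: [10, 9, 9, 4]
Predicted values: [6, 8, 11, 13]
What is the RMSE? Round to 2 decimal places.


MSE = 25.5000. RMSE = sqrt(25.5000) = 5.05.

5.05


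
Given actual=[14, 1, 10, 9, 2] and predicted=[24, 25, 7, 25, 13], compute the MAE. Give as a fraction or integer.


MAE = (1/5) * (|14-24|=10 + |1-25|=24 + |10-7|=3 + |9-25|=16 + |2-13|=11). Sum = 64. MAE = 64/5.

64/5


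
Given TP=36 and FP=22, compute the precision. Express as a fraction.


Precision = TP / (TP + FP) = 36 / 58 = 18/29.

18/29


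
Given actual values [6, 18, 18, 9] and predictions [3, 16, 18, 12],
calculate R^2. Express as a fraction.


Mean(y) = 51/4. SS_res = 22. SS_tot = 459/4. R^2 = 1 - 22/(459/4) = 371/459.

371/459


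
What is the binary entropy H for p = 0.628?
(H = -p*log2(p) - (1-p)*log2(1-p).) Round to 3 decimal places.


H = -0.628*log2(0.628) - 0.372*log2(0.372) = 0.952.

0.952


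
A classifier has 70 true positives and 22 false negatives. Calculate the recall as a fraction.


Recall = TP / (TP + FN) = 70 / 92 = 35/46.

35/46


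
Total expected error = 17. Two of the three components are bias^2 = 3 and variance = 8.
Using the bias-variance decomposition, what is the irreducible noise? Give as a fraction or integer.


Total error = bias^2 + variance + irreducible noise. So irreducible noise = 17 - 3 - 8 = 6.

6


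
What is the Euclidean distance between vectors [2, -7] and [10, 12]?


d = sqrt(sum of squared differences). (2-10)^2=64, (-7-12)^2=361. Sum = 425.

sqrt(425)


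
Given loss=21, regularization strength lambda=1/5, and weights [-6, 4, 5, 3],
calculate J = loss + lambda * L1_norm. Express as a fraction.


L1 norm = sum(|w|) = 18. J = 21 + 1/5 * 18 = 123/5.

123/5


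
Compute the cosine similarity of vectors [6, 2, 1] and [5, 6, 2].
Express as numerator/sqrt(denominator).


dot = 44. |a|^2 = 41, |b|^2 = 65. cos = 44/sqrt(2665).

44/sqrt(2665)


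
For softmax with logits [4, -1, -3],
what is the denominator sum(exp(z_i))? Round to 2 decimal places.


Denom = e^4=54.5982 + e^-1=0.3679 + e^-3=0.0498. Sum = 55.0159, which rounds to 55.02.

55.02


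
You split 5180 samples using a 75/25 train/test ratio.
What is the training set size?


Test set = 5180 * 25% = 1295. Training set = 5180 - 1295 = 3885.

3885


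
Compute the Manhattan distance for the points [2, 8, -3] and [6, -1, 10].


d = sum of absolute differences: |2-6|=4 + |8--1|=9 + |-3-10|=13 = 26.

26


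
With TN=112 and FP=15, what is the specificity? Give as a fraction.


Specificity = TN / (TN + FP) = 112 / 127 = 112/127.

112/127


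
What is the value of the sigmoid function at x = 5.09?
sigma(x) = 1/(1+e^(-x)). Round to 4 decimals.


sigma(5.09) = 1/(1+e^(-5.09)) = 1/(1+0.006158) = 1/1.006158 = 0.9939.

0.9939


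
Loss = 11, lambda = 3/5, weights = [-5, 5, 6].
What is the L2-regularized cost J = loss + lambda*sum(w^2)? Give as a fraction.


L2 sq norm = sum(w^2) = 86. J = 11 + 3/5 * 86 = 313/5.

313/5


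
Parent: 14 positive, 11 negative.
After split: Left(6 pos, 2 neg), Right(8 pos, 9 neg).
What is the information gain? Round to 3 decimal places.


H(parent) = 0.9896. H(left) = 0.8113, H(right) = 0.9975. Weighted = (8/25)*0.8113 + (17/25)*0.9975 = 0.9379. IG = 0.9896 - 0.9379 = 0.0517, which rounds to 0.052.

0.052


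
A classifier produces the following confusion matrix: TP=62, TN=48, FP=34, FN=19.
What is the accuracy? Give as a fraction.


Accuracy = (TP + TN) / (TP + TN + FP + FN) = (62 + 48) / 163 = 110/163.

110/163


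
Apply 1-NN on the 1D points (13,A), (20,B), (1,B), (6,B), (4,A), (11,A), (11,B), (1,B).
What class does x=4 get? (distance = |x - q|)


Distances: |13-4|=9, |20-4|=16, |1-4|=3, |6-4|=2, |4-4|=0, |11-4|=7, |11-4|=7, |1-4|=3. 1 nearest: (4,A). Counts: {'A': 1}. Majority class: A.

A


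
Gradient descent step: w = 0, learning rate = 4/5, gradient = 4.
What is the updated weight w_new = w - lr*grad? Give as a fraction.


w_new = 0 - 4/5 * 4 = 0 - 16/5 = -16/5.

-16/5


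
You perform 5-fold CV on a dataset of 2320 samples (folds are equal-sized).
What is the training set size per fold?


Each validation fold has 2320/5 = 464 samples. Training set = 2320 - 464 = 1856.

1856


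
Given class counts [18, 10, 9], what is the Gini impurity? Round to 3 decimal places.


Total = 37. Proportions: 18/37, 10/37, 9/37. sum(p_i^2) = 0.3689. Gini = 1 - 0.3689 = 0.6311, which rounds to 0.631.

0.631


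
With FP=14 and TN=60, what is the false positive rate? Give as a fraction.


FPR = FP / (FP + TN) = 14 / 74 = 7/37.

7/37


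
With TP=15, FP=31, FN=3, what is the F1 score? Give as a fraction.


Precision = 15/46 = 15/46. Recall = 15/18 = 5/6. F1 = 2*P*R/(P+R) = 15/32.

15/32


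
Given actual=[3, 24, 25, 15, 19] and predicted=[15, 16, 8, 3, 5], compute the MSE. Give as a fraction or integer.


MSE = (1/5) * ((3-15)^2=144 + (24-16)^2=64 + (25-8)^2=289 + (15-3)^2=144 + (19-5)^2=196). Sum = 837. MSE = 837/5.

837/5


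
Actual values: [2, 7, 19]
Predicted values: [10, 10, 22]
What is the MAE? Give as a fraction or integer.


MAE = (1/3) * (|2-10|=8 + |7-10|=3 + |19-22|=3). Sum = 14. MAE = 14/3.

14/3


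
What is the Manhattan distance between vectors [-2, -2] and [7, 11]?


d = sum of absolute differences: |-2-7|=9 + |-2-11|=13 = 22.

22


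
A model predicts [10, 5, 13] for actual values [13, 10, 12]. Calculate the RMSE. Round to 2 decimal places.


MSE = 11.6667. RMSE = sqrt(11.6667) = 3.42.

3.42


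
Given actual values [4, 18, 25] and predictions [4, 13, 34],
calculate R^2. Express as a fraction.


Mean(y) = 47/3. SS_res = 106. SS_tot = 686/3. R^2 = 1 - 106/(686/3) = 184/343.

184/343


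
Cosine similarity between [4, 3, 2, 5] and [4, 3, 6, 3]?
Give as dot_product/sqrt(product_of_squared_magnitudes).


dot = 52. |a|^2 = 54, |b|^2 = 70. cos = 52/sqrt(3780).

52/sqrt(3780)


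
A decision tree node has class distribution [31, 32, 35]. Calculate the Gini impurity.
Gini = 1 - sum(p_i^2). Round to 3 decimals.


Total = 98. Proportions: 31/98, 32/98, 35/98. sum(p_i^2) = 0.3342. Gini = 1 - 0.3342 = 0.6658, which rounds to 0.666.

0.666


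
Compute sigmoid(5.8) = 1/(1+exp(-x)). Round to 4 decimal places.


sigma(5.8) = 1/(1+e^(-5.8)) = 1/(1+0.003028) = 1/1.003028 = 0.9970.

0.9970


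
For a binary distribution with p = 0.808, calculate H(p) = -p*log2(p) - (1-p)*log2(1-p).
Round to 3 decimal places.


H = -0.808*log2(0.808) - 0.192*log2(0.192) = 0.706.

0.706


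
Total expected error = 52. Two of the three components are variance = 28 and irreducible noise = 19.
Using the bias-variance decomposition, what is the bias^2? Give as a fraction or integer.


Total error = bias^2 + variance + irreducible noise. So bias^2 = 52 - 28 - 19 = 5.

5


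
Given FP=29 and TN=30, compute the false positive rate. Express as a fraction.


FPR = FP / (FP + TN) = 29 / 59 = 29/59.

29/59


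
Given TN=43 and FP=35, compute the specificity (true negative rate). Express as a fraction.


Specificity = TN / (TN + FP) = 43 / 78 = 43/78.

43/78


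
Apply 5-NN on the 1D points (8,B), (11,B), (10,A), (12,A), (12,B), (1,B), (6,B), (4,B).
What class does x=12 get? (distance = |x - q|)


Distances: |8-12|=4, |11-12|=1, |10-12|=2, |12-12|=0, |12-12|=0, |1-12|=11, |6-12|=6, |4-12|=8. 5 nearest: (12,A), (12,B), (11,B), (10,A), (8,B). Counts: {'A': 2, 'B': 3}. Majority class: B.

B


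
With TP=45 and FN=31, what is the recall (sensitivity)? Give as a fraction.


Recall = TP / (TP + FN) = 45 / 76 = 45/76.

45/76


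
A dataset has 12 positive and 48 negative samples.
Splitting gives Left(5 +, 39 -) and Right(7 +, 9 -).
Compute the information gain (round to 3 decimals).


H(parent) = 0.7219. H(left) = 0.5108, H(right) = 0.9887. Weighted = (44/60)*0.5108 + (16/60)*0.9887 = 0.6382. IG = 0.7219 - 0.6382 = 0.0837, which rounds to 0.084.

0.084


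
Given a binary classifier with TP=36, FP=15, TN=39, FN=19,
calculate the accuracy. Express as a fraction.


Accuracy = (TP + TN) / (TP + TN + FP + FN) = (36 + 39) / 109 = 75/109.

75/109


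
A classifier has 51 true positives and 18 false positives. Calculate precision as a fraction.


Precision = TP / (TP + FP) = 51 / 69 = 17/23.

17/23


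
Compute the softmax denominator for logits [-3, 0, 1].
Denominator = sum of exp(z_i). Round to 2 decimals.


Denom = e^-3=0.0498 + e^0=1.0000 + e^1=2.7183. Sum = 3.7681, which rounds to 3.77.

3.77


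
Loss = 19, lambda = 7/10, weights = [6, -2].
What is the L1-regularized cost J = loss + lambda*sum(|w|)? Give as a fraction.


L1 norm = sum(|w|) = 8. J = 19 + 7/10 * 8 = 123/5.

123/5


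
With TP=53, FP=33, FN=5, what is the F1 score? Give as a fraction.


Precision = 53/86 = 53/86. Recall = 53/58 = 53/58. F1 = 2*P*R/(P+R) = 53/72.

53/72


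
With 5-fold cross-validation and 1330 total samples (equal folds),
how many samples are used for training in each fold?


Each validation fold has 1330/5 = 266 samples. Training set = 1330 - 266 = 1064.

1064


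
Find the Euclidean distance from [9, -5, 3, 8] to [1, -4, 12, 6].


d = sqrt(sum of squared differences). (9-1)^2=64, (-5--4)^2=1, (3-12)^2=81, (8-6)^2=4. Sum = 150.

sqrt(150)


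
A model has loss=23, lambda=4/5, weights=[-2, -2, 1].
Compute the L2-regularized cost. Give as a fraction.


L2 sq norm = sum(w^2) = 9. J = 23 + 4/5 * 9 = 151/5.

151/5


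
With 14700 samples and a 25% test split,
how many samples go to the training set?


Test set = 14700 * 25% = 3675. Training set = 14700 - 3675 = 11025.

11025


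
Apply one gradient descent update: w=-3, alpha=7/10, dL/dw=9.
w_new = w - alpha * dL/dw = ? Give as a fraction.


w_new = -3 - 7/10 * 9 = -3 - 63/10 = -93/10.

-93/10


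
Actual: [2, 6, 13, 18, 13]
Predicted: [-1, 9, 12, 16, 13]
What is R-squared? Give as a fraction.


Mean(y) = 52/5. SS_res = 23. SS_tot = 806/5. R^2 = 1 - 23/(806/5) = 691/806.

691/806


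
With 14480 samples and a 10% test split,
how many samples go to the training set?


Test set = 14480 * 10% = 1448. Training set = 14480 - 1448 = 13032.

13032


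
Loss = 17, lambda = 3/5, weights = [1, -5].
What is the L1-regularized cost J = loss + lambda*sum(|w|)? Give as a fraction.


L1 norm = sum(|w|) = 6. J = 17 + 3/5 * 6 = 103/5.

103/5


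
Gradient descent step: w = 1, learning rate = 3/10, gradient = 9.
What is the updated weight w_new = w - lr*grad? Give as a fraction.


w_new = 1 - 3/10 * 9 = 1 - 27/10 = -17/10.

-17/10


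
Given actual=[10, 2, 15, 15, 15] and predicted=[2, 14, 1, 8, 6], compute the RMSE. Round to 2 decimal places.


MSE = 106.8000. RMSE = sqrt(106.8000) = 10.33.

10.33


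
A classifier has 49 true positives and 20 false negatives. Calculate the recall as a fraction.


Recall = TP / (TP + FN) = 49 / 69 = 49/69.

49/69


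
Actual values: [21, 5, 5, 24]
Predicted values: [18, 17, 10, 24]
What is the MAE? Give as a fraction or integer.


MAE = (1/4) * (|21-18|=3 + |5-17|=12 + |5-10|=5 + |24-24|=0). Sum = 20. MAE = 5.

5


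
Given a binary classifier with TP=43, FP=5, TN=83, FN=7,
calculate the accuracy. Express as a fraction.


Accuracy = (TP + TN) / (TP + TN + FP + FN) = (43 + 83) / 138 = 21/23.

21/23


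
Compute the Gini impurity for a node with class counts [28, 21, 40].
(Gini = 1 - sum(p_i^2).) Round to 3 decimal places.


Total = 89. Proportions: 28/89, 21/89, 40/89. sum(p_i^2) = 0.3566. Gini = 1 - 0.3566 = 0.6434, which rounds to 0.643.

0.643


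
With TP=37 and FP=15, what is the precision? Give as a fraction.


Precision = TP / (TP + FP) = 37 / 52 = 37/52.

37/52


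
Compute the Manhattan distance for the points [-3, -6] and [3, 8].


d = sum of absolute differences: |-3-3|=6 + |-6-8|=14 = 20.

20


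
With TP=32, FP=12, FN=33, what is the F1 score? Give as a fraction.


Precision = 32/44 = 8/11. Recall = 32/65 = 32/65. F1 = 2*P*R/(P+R) = 64/109.

64/109


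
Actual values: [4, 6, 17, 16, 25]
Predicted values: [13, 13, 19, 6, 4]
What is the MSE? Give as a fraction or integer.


MSE = (1/5) * ((4-13)^2=81 + (6-13)^2=49 + (17-19)^2=4 + (16-6)^2=100 + (25-4)^2=441). Sum = 675. MSE = 135.

135


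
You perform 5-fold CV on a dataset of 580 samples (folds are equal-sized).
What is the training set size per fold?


Each validation fold has 580/5 = 116 samples. Training set = 580 - 116 = 464.

464


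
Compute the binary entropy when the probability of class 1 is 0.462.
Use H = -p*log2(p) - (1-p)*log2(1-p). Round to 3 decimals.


H = -0.462*log2(0.462) - 0.538*log2(0.538) = 0.996.

0.996


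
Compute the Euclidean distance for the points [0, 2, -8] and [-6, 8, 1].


d = sqrt(sum of squared differences). (0--6)^2=36, (2-8)^2=36, (-8-1)^2=81. Sum = 153.

sqrt(153)


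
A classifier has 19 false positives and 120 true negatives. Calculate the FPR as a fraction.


FPR = FP / (FP + TN) = 19 / 139 = 19/139.

19/139


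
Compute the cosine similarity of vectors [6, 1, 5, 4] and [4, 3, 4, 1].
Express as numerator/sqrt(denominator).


dot = 51. |a|^2 = 78, |b|^2 = 42. cos = 51/sqrt(3276).

51/sqrt(3276)


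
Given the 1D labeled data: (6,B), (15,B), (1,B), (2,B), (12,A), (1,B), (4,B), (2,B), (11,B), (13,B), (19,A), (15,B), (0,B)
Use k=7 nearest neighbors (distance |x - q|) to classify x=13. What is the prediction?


Distances: |6-13|=7, |15-13|=2, |1-13|=12, |2-13|=11, |12-13|=1, |1-13|=12, |4-13|=9, |2-13|=11, |11-13|=2, |13-13|=0, |19-13|=6, |15-13|=2, |0-13|=13. 7 nearest: (13,B), (12,A), (15,B), (11,B), (15,B), (19,A), (6,B). Counts: {'B': 5, 'A': 2}. Majority class: B.

B


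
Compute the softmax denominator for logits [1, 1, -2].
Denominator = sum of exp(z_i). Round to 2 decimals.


Denom = e^1=2.7183 + e^1=2.7183 + e^-2=0.1353. Sum = 5.5719, which rounds to 5.57.

5.57


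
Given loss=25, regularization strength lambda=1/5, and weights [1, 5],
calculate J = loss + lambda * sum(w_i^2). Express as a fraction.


L2 sq norm = sum(w^2) = 26. J = 25 + 1/5 * 26 = 151/5.

151/5


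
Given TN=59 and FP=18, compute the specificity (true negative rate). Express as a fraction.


Specificity = TN / (TN + FP) = 59 / 77 = 59/77.

59/77


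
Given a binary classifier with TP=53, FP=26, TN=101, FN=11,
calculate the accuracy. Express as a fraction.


Accuracy = (TP + TN) / (TP + TN + FP + FN) = (53 + 101) / 191 = 154/191.

154/191


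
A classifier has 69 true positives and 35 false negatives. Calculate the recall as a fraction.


Recall = TP / (TP + FN) = 69 / 104 = 69/104.

69/104


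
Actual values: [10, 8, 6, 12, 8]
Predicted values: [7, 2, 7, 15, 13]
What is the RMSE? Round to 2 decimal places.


MSE = 16.0000. RMSE = sqrt(16.0000) = 4.00.

4.00


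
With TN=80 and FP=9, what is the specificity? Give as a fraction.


Specificity = TN / (TN + FP) = 80 / 89 = 80/89.

80/89


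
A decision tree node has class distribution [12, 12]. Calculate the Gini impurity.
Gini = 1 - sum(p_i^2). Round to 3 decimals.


Total = 24. Proportions: 12/24, 12/24. sum(p_i^2) = 0.5000. Gini = 1 - 0.5000 = 0.5000, which rounds to 0.500.

0.500


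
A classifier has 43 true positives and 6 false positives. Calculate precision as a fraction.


Precision = TP / (TP + FP) = 43 / 49 = 43/49.

43/49


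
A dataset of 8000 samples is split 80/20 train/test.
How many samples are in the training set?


Test set = 8000 * 20% = 1600. Training set = 8000 - 1600 = 6400.

6400


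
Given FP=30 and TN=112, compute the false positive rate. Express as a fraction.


FPR = FP / (FP + TN) = 30 / 142 = 15/71.

15/71


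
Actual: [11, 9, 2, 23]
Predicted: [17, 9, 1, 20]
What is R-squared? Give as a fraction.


Mean(y) = 45/4. SS_res = 46. SS_tot = 915/4. R^2 = 1 - 46/(915/4) = 731/915.

731/915


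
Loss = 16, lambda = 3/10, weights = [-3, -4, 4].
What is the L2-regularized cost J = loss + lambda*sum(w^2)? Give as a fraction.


L2 sq norm = sum(w^2) = 41. J = 16 + 3/10 * 41 = 283/10.

283/10


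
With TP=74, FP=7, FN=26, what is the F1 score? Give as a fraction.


Precision = 74/81 = 74/81. Recall = 74/100 = 37/50. F1 = 2*P*R/(P+R) = 148/181.

148/181


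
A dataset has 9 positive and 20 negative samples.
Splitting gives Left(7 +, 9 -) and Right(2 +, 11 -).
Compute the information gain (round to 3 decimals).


H(parent) = 0.8936. H(left) = 0.9887, H(right) = 0.6194. Weighted = (16/29)*0.9887 + (13/29)*0.6194 = 0.8232. IG = 0.8936 - 0.8232 = 0.0704, which rounds to 0.070.

0.070


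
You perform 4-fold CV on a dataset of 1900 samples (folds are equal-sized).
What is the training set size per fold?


Each validation fold has 1900/4 = 475 samples. Training set = 1900 - 475 = 1425.

1425


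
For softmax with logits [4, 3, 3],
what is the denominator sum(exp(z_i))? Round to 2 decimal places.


Denom = e^4=54.5982 + e^3=20.0855 + e^3=20.0855. Sum = 94.7692, which rounds to 94.77.

94.77


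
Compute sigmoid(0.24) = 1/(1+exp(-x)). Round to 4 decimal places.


sigma(0.24) = 1/(1+e^(-0.24)) = 1/(1+0.786628) = 1/1.786628 = 0.5597.

0.5597


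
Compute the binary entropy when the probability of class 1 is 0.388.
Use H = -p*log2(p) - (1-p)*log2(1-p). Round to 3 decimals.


H = -0.388*log2(0.388) - 0.612*log2(0.612) = 0.963.

0.963


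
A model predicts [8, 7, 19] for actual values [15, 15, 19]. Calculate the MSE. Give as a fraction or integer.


MSE = (1/3) * ((15-8)^2=49 + (15-7)^2=64 + (19-19)^2=0). Sum = 113. MSE = 113/3.

113/3


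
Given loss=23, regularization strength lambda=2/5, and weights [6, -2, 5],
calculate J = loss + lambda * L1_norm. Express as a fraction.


L1 norm = sum(|w|) = 13. J = 23 + 2/5 * 13 = 141/5.

141/5


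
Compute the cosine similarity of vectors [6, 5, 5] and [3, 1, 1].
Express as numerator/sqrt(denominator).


dot = 28. |a|^2 = 86, |b|^2 = 11. cos = 28/sqrt(946).

28/sqrt(946)


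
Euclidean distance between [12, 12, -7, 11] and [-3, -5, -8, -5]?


d = sqrt(sum of squared differences). (12--3)^2=225, (12--5)^2=289, (-7--8)^2=1, (11--5)^2=256. Sum = 771.

sqrt(771)


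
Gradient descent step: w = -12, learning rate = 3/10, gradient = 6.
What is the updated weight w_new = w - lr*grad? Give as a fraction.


w_new = -12 - 3/10 * 6 = -12 - 9/5 = -69/5.

-69/5


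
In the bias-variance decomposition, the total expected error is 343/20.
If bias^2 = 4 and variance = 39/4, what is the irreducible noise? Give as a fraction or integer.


Total error = bias^2 + variance + irreducible noise. So irreducible noise = 343/20 - 4 - 39/4 = 17/5.

17/5


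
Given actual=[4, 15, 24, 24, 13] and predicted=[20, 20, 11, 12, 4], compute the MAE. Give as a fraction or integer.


MAE = (1/5) * (|4-20|=16 + |15-20|=5 + |24-11|=13 + |24-12|=12 + |13-4|=9). Sum = 55. MAE = 11.

11


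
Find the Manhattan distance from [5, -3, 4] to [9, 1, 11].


d = sum of absolute differences: |5-9|=4 + |-3-1|=4 + |4-11|=7 = 15.

15


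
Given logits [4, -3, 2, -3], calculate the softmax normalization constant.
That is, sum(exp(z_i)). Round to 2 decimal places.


Denom = e^4=54.5982 + e^-3=0.0498 + e^2=7.3891 + e^-3=0.0498. Sum = 62.0869, which rounds to 62.09.

62.09


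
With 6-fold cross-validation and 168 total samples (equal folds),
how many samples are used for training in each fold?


Each validation fold has 168/6 = 28 samples. Training set = 168 - 28 = 140.

140


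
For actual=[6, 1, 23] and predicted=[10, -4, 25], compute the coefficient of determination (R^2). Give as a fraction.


Mean(y) = 10. SS_res = 45. SS_tot = 266. R^2 = 1 - 45/(266) = 221/266.

221/266


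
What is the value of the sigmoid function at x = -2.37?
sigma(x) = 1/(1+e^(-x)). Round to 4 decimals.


sigma(-2.37) = 1/(1+e^(2.37)) = 1/(1+10.697392) = 1/11.697392 = 0.0855.

0.0855


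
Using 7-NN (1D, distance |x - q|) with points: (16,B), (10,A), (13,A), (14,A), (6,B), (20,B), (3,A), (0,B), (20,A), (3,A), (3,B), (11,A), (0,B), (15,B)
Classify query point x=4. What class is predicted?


Distances: |16-4|=12, |10-4|=6, |13-4|=9, |14-4|=10, |6-4|=2, |20-4|=16, |3-4|=1, |0-4|=4, |20-4|=16, |3-4|=1, |3-4|=1, |11-4|=7, |0-4|=4, |15-4|=11. 7 nearest: (3,A), (3,A), (3,B), (6,B), (0,B), (0,B), (10,A). Counts: {'A': 3, 'B': 4}. Majority class: B.

B


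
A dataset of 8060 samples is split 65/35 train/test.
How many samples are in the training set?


Test set = 8060 * 35% = 2821. Training set = 8060 - 2821 = 5239.

5239


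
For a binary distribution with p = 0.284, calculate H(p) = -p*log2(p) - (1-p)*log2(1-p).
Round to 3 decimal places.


H = -0.284*log2(0.284) - 0.716*log2(0.716) = 0.861.

0.861


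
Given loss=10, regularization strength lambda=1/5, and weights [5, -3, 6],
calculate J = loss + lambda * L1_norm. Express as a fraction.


L1 norm = sum(|w|) = 14. J = 10 + 1/5 * 14 = 64/5.

64/5


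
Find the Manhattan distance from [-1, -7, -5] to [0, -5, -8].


d = sum of absolute differences: |-1-0|=1 + |-7--5|=2 + |-5--8|=3 = 6.

6


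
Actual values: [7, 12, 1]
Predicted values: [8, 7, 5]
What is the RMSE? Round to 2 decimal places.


MSE = 14.0000. RMSE = sqrt(14.0000) = 3.74.

3.74


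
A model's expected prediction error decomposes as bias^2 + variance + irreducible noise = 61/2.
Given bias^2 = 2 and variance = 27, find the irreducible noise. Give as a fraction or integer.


Total error = bias^2 + variance + irreducible noise. So irreducible noise = 61/2 - 2 - 27 = 3/2.

3/2


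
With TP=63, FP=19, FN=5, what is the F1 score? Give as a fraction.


Precision = 63/82 = 63/82. Recall = 63/68 = 63/68. F1 = 2*P*R/(P+R) = 21/25.

21/25


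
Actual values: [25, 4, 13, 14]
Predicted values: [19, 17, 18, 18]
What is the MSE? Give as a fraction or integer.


MSE = (1/4) * ((25-19)^2=36 + (4-17)^2=169 + (13-18)^2=25 + (14-18)^2=16). Sum = 246. MSE = 123/2.

123/2


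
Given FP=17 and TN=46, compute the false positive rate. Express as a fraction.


FPR = FP / (FP + TN) = 17 / 63 = 17/63.

17/63


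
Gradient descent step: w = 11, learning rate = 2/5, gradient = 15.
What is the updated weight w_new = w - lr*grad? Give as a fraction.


w_new = 11 - 2/5 * 15 = 11 - 6 = 5.

5


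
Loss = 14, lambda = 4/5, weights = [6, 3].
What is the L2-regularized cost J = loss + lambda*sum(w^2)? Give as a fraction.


L2 sq norm = sum(w^2) = 45. J = 14 + 4/5 * 45 = 50.

50


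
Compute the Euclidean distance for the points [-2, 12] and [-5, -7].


d = sqrt(sum of squared differences). (-2--5)^2=9, (12--7)^2=361. Sum = 370.

sqrt(370)


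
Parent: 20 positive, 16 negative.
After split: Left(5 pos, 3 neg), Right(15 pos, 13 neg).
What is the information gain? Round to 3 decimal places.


H(parent) = 0.9911. H(left) = 0.9544, H(right) = 0.9963. Weighted = (8/36)*0.9544 + (28/36)*0.9963 = 0.9870. IG = 0.9911 - 0.9870 = 0.0041, which rounds to 0.004.

0.004


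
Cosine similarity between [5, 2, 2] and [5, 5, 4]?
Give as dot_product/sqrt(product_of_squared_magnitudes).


dot = 43. |a|^2 = 33, |b|^2 = 66. cos = 43/sqrt(2178).

43/sqrt(2178)


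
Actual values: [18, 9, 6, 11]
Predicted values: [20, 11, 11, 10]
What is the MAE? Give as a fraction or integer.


MAE = (1/4) * (|18-20|=2 + |9-11|=2 + |6-11|=5 + |11-10|=1). Sum = 10. MAE = 5/2.

5/2


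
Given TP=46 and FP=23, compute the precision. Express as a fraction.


Precision = TP / (TP + FP) = 46 / 69 = 2/3.

2/3


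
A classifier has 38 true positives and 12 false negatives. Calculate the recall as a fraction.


Recall = TP / (TP + FN) = 38 / 50 = 19/25.

19/25


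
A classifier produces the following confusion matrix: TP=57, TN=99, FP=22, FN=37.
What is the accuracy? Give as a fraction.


Accuracy = (TP + TN) / (TP + TN + FP + FN) = (57 + 99) / 215 = 156/215.

156/215


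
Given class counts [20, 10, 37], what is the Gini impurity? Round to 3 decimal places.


Total = 67. Proportions: 20/67, 10/67, 37/67. sum(p_i^2) = 0.4164. Gini = 1 - 0.4164 = 0.5836, which rounds to 0.584.

0.584


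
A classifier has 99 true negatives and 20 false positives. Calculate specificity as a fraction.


Specificity = TN / (TN + FP) = 99 / 119 = 99/119.

99/119


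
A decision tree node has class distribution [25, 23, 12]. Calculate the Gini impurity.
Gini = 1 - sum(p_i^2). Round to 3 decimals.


Total = 60. Proportions: 25/60, 23/60, 12/60. sum(p_i^2) = 0.3606. Gini = 1 - 0.3606 = 0.6394, which rounds to 0.639.

0.639


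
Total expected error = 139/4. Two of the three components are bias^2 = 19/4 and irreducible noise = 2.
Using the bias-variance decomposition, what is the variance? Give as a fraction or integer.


Total error = bias^2 + variance + irreducible noise. So variance = 139/4 - 19/4 - 2 = 28.

28


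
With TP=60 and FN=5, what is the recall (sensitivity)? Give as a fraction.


Recall = TP / (TP + FN) = 60 / 65 = 12/13.

12/13


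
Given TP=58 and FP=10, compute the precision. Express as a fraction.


Precision = TP / (TP + FP) = 58 / 68 = 29/34.

29/34


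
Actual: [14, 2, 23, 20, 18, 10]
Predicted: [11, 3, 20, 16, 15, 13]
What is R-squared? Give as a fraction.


Mean(y) = 29/2. SS_res = 53. SS_tot = 583/2. R^2 = 1 - 53/(583/2) = 9/11.

9/11


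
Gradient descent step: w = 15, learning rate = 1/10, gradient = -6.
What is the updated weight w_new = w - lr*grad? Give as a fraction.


w_new = 15 - 1/10 * -6 = 15 - -3/5 = 78/5.

78/5


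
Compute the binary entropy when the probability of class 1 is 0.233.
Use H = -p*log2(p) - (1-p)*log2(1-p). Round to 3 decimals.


H = -0.233*log2(0.233) - 0.767*log2(0.767) = 0.783.

0.783


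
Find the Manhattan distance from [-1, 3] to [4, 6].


d = sum of absolute differences: |-1-4|=5 + |3-6|=3 = 8.

8


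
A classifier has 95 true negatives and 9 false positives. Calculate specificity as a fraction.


Specificity = TN / (TN + FP) = 95 / 104 = 95/104.

95/104


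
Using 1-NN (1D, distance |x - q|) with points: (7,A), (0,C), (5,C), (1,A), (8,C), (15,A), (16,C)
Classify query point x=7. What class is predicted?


Distances: |7-7|=0, |0-7|=7, |5-7|=2, |1-7|=6, |8-7|=1, |15-7|=8, |16-7|=9. 1 nearest: (7,A). Counts: {'A': 1}. Majority class: A.

A


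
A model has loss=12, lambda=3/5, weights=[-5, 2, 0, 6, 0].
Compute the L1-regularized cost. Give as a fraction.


L1 norm = sum(|w|) = 13. J = 12 + 3/5 * 13 = 99/5.

99/5


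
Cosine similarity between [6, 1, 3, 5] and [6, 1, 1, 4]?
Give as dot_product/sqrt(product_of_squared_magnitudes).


dot = 60. |a|^2 = 71, |b|^2 = 54. cos = 60/sqrt(3834).

60/sqrt(3834)


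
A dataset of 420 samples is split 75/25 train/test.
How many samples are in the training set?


Test set = 420 * 25% = 105. Training set = 420 - 105 = 315.

315


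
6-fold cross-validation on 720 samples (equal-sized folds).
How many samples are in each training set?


Each validation fold has 720/6 = 120 samples. Training set = 720 - 120 = 600.

600


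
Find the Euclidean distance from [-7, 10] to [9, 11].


d = sqrt(sum of squared differences). (-7-9)^2=256, (10-11)^2=1. Sum = 257.

sqrt(257)


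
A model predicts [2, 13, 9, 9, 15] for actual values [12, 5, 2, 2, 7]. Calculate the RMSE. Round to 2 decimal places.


MSE = 65.2000. RMSE = sqrt(65.2000) = 8.07.

8.07


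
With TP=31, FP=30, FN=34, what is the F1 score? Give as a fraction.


Precision = 31/61 = 31/61. Recall = 31/65 = 31/65. F1 = 2*P*R/(P+R) = 31/63.

31/63


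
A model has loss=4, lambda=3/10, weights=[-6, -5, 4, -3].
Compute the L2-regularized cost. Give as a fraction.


L2 sq norm = sum(w^2) = 86. J = 4 + 3/10 * 86 = 149/5.

149/5


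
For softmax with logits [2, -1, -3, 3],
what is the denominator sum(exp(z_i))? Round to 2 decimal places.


Denom = e^2=7.3891 + e^-1=0.3679 + e^-3=0.0498 + e^3=20.0855. Sum = 27.8923, which rounds to 27.89.

27.89


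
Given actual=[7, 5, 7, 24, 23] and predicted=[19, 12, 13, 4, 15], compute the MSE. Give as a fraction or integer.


MSE = (1/5) * ((7-19)^2=144 + (5-12)^2=49 + (7-13)^2=36 + (24-4)^2=400 + (23-15)^2=64). Sum = 693. MSE = 693/5.

693/5


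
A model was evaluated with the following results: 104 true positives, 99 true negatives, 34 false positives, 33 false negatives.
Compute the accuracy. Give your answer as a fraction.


Accuracy = (TP + TN) / (TP + TN + FP + FN) = (104 + 99) / 270 = 203/270.

203/270


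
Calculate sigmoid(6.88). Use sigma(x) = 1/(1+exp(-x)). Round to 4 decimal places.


sigma(6.88) = 1/(1+e^(-6.88)) = 1/(1+0.001028) = 1/1.001028 = 0.9990.

0.9990


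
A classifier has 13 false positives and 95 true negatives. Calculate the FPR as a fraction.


FPR = FP / (FP + TN) = 13 / 108 = 13/108.

13/108


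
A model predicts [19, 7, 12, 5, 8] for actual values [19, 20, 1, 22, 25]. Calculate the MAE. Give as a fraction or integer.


MAE = (1/5) * (|19-19|=0 + |20-7|=13 + |1-12|=11 + |22-5|=17 + |25-8|=17). Sum = 58. MAE = 58/5.

58/5


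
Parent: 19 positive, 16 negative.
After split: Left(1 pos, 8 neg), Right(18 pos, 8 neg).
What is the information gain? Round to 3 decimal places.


H(parent) = 0.9947. H(left) = 0.5033, H(right) = 0.8905. Weighted = (9/35)*0.5033 + (26/35)*0.8905 = 0.7909. IG = 0.9947 - 0.7909 = 0.2038, which rounds to 0.204.

0.204


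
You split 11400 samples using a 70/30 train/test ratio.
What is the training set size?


Test set = 11400 * 30% = 3420. Training set = 11400 - 3420 = 7980.

7980


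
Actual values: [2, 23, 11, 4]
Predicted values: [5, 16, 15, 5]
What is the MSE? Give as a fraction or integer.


MSE = (1/4) * ((2-5)^2=9 + (23-16)^2=49 + (11-15)^2=16 + (4-5)^2=1). Sum = 75. MSE = 75/4.

75/4


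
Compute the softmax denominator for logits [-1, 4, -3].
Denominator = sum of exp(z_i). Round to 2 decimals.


Denom = e^-1=0.3679 + e^4=54.5982 + e^-3=0.0498. Sum = 55.0159, which rounds to 55.02.

55.02


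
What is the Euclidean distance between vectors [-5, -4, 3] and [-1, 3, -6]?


d = sqrt(sum of squared differences). (-5--1)^2=16, (-4-3)^2=49, (3--6)^2=81. Sum = 146.

sqrt(146)


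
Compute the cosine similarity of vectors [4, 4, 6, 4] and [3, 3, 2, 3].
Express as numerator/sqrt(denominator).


dot = 48. |a|^2 = 84, |b|^2 = 31. cos = 48/sqrt(2604).

48/sqrt(2604)


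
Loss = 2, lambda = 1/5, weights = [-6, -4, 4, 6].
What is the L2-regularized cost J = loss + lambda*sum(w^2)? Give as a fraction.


L2 sq norm = sum(w^2) = 104. J = 2 + 1/5 * 104 = 114/5.

114/5


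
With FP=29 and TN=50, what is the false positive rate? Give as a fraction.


FPR = FP / (FP + TN) = 29 / 79 = 29/79.

29/79


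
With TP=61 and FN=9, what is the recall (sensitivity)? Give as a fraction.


Recall = TP / (TP + FN) = 61 / 70 = 61/70.

61/70


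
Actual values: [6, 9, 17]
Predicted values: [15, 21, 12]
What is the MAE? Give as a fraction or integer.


MAE = (1/3) * (|6-15|=9 + |9-21|=12 + |17-12|=5). Sum = 26. MAE = 26/3.

26/3


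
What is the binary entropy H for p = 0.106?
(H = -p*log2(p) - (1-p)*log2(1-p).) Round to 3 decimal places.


H = -0.106*log2(0.106) - 0.894*log2(0.894) = 0.488.

0.488


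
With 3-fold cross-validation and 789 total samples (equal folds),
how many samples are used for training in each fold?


Each validation fold has 789/3 = 263 samples. Training set = 789 - 263 = 526.

526


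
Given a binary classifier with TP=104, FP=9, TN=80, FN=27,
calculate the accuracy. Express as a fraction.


Accuracy = (TP + TN) / (TP + TN + FP + FN) = (104 + 80) / 220 = 46/55.

46/55


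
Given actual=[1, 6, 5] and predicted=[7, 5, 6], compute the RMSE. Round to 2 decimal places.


MSE = 12.6667. RMSE = sqrt(12.6667) = 3.56.

3.56


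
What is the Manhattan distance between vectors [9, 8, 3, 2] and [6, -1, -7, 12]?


d = sum of absolute differences: |9-6|=3 + |8--1|=9 + |3--7|=10 + |2-12|=10 = 32.

32


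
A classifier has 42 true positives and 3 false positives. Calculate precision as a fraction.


Precision = TP / (TP + FP) = 42 / 45 = 14/15.

14/15


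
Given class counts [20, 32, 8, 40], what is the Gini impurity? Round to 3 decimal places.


Total = 100. Proportions: 20/100, 32/100, 8/100, 40/100. sum(p_i^2) = 0.3088. Gini = 1 - 0.3088 = 0.6912, which rounds to 0.691.

0.691


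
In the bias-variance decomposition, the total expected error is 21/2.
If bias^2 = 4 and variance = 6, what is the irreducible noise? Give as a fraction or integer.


Total error = bias^2 + variance + irreducible noise. So irreducible noise = 21/2 - 4 - 6 = 1/2.

1/2


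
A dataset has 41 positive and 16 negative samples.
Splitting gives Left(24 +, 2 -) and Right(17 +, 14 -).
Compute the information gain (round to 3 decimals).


H(parent) = 0.8564. H(left) = 0.3912, H(right) = 0.9932. Weighted = (26/57)*0.3912 + (31/57)*0.9932 = 0.7186. IG = 0.8564 - 0.7186 = 0.1378, which rounds to 0.138.

0.138


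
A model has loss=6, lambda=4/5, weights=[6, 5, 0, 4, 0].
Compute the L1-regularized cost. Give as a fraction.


L1 norm = sum(|w|) = 15. J = 6 + 4/5 * 15 = 18.

18


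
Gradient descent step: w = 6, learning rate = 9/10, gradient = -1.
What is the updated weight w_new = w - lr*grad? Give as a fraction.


w_new = 6 - 9/10 * -1 = 6 - -9/10 = 69/10.

69/10


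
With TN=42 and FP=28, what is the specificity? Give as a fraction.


Specificity = TN / (TN + FP) = 42 / 70 = 3/5.

3/5


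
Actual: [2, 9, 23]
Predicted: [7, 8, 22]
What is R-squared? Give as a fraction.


Mean(y) = 34/3. SS_res = 27. SS_tot = 686/3. R^2 = 1 - 27/(686/3) = 605/686.

605/686


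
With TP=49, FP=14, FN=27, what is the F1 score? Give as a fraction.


Precision = 49/63 = 7/9. Recall = 49/76 = 49/76. F1 = 2*P*R/(P+R) = 98/139.

98/139


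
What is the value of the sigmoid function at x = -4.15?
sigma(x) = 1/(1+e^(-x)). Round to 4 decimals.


sigma(-4.15) = 1/(1+e^(4.15)) = 1/(1+63.434000) = 1/64.434000 = 0.0155.

0.0155


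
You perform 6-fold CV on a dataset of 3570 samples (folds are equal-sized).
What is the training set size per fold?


Each validation fold has 3570/6 = 595 samples. Training set = 3570 - 595 = 2975.

2975


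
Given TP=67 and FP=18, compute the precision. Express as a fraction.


Precision = TP / (TP + FP) = 67 / 85 = 67/85.

67/85


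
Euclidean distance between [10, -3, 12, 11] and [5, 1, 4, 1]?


d = sqrt(sum of squared differences). (10-5)^2=25, (-3-1)^2=16, (12-4)^2=64, (11-1)^2=100. Sum = 205.

sqrt(205)


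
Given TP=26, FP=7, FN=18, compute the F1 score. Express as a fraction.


Precision = 26/33 = 26/33. Recall = 26/44 = 13/22. F1 = 2*P*R/(P+R) = 52/77.

52/77


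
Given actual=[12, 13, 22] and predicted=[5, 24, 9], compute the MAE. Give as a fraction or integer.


MAE = (1/3) * (|12-5|=7 + |13-24|=11 + |22-9|=13). Sum = 31. MAE = 31/3.

31/3


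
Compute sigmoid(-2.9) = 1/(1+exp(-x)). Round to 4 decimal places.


sigma(-2.9) = 1/(1+e^(2.9)) = 1/(1+18.174145) = 1/19.174145 = 0.0522.

0.0522


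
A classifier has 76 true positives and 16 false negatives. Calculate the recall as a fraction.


Recall = TP / (TP + FN) = 76 / 92 = 19/23.

19/23


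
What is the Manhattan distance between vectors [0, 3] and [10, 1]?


d = sum of absolute differences: |0-10|=10 + |3-1|=2 = 12.

12


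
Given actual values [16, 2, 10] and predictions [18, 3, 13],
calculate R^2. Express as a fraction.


Mean(y) = 28/3. SS_res = 14. SS_tot = 296/3. R^2 = 1 - 14/(296/3) = 127/148.

127/148
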